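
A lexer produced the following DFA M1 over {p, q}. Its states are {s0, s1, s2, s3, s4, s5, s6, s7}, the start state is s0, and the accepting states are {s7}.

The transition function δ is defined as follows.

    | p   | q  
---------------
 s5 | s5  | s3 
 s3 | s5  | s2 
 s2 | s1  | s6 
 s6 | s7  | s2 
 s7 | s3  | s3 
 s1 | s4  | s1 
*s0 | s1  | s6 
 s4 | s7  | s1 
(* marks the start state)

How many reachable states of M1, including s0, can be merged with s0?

All states are reachable from the start state.
P0 = {s7} | {s0,s1,s2,s3,s4,s5,s6}.
Split {s0,s1,s2,s3,s4,s5,s6} by δ(·,p) → {s0,s1,s2,s3,s5} and {s4,s6}.
On input p, block {s0,s1,s2,s3,s5} splits into {s0,s2,s3,s5} and {s1}.
Split {s0,s2,s3,s5} by δ(·,p) → {s0,s2} and {s3,s5}.
Refine {s4,s6} on symbol q: members go to different blocks, giving {s4} and {s6}.
Split {s3,s5} by δ(·,q) → {s3} and {s5}.
Stable partition: {s7} | {s0,s2} | {s4} | {s1} | {s3} | {s6} | {s5} — 7 equivalence classes.
The equivalence class containing s0 is {s0,s2}, of size 2.

2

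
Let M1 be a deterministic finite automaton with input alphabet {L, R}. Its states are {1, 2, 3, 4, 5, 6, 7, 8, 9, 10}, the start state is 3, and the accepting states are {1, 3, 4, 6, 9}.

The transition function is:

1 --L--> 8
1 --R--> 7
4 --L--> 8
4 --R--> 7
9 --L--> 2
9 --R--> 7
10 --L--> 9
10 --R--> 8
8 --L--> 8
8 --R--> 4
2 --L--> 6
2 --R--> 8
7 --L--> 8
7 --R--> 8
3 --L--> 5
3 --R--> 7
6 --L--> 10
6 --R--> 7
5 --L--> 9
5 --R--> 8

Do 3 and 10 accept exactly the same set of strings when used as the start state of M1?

No

States {1} cannot be reached from the start state, so discard them.
P0 = {3,4,6,9} | {2,5,7,8,10}.
On input L, block {2,5,7,8,10} splits into {2,5,10} and {7,8}.
Split {3,4,6,9} by δ(·,L) → {3,6,9} and {4}.
Refine {7,8} on symbol R: members go to different blocks, giving {7} and {8}.
No further refinement is possible. Final partition (5 blocks): {3,6,9} | {2,5,10} | {7} | {4} | {8}.
3 and 10 end up in different blocks, so they are distinguishable. For instance, the string 'ε' is accepted from only 3.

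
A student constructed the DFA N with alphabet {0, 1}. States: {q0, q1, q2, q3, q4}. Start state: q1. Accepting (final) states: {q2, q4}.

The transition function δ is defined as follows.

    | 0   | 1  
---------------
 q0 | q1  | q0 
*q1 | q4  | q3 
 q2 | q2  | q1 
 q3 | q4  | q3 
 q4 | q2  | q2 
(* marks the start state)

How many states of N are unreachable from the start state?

BFS from q1 reaches {q1, q2, q3, q4}; the 1 state(s) q0 are never visited.

1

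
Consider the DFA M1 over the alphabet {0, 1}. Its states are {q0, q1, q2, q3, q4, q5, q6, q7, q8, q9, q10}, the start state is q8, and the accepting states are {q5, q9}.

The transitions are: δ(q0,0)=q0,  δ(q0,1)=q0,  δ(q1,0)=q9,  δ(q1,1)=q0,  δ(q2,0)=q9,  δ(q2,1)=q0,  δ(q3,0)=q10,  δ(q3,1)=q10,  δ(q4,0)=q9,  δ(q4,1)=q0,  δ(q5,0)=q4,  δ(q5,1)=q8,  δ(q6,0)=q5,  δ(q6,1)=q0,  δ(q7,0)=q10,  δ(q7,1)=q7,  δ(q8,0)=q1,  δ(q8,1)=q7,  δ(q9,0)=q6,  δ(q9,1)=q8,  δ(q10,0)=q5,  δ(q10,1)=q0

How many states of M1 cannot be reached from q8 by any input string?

No path from q8 leads to q2, q3; the other 9 states are all reachable.

2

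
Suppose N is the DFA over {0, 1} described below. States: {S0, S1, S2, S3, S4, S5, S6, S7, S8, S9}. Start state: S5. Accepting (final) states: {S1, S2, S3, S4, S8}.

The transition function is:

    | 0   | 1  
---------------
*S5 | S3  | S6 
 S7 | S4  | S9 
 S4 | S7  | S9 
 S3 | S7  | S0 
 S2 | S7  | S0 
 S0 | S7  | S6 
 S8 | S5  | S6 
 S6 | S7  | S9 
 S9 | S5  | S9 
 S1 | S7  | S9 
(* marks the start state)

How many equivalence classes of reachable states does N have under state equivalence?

3

Reachable states from the start: {S0,S3,S4,S5,S6,S7,S9}. Unreachable: {S1,S2,S8} — drop them.
Initial partition by acceptance: {S3,S4} | {S0,S5,S6,S7,S9}.
Refine {S0,S5,S6,S7,S9} on symbol 0: members go to different blocks, giving {S0,S6,S9} and {S5,S7}.
No further refinement is possible. Final partition (3 blocks): {S3,S4} | {S0,S6,S9} | {S5,S7}.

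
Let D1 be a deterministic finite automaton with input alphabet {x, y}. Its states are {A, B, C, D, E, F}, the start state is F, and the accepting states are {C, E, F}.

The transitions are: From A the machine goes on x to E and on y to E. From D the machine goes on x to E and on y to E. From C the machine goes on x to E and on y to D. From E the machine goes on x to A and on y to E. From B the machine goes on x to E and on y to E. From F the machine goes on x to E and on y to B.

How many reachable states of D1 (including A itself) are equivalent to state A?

First remove the unreachable states {C,D}; 4 states remain.
P0 = {E,F} | {A,B}.
On input x, block {E,F} splits into {E} and {F}.
Stable partition: {E} | {A,B} | {F} — 3 equivalence classes.
State A belongs to the block {A,B}, which has 2 states.

2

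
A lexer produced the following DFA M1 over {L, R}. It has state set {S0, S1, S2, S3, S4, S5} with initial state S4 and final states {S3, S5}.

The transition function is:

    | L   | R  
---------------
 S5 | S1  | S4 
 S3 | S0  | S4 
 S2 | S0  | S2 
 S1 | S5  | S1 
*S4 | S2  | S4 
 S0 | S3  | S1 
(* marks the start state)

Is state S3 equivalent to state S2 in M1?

No

Every state is reachable, so we keep all 6.
P0 = {S3,S5} | {S0,S1,S2,S4}.
Split {S0,S1,S2,S4} by δ(·,L) → {S0,S1} and {S2,S4}.
Refine {S2,S4} on symbol L: members go to different blocks, giving {S2} and {S4}.
No further refinement is possible. Final partition (4 blocks): {S3,S5} | {S0,S1} | {S2} | {S4}.
S3 and S2 end up in different blocks, so they are distinguishable. For instance, the string 'ε' is accepted from only S3.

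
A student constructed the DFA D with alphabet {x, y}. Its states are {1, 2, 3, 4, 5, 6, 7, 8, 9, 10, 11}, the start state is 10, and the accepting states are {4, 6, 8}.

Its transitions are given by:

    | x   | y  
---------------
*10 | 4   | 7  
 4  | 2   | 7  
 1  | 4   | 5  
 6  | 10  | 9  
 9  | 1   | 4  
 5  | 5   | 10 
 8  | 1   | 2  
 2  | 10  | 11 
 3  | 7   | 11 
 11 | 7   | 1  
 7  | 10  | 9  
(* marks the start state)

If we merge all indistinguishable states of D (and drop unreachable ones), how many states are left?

8

First remove the unreachable states {3,6,8}; 8 states remain.
P0 = {4} | {1,2,5,7,9,10,11}.
Refine {1,2,5,7,9,10,11} on symbol x: members go to different blocks, giving {2,5,7,9,11} and {1,10}.
On input x, block {2,5,7,9,11} splits into {2,7,9} and {5,11}.
Split {2,7,9} by δ(·,y) → {2} and {7} and {9}.
On input y, block {1,10} splits into {1} and {10}.
On input x, block {5,11} splits into {5} and {11}.
The partition is now stable with 8 blocks: {4} | {2} | {1} | {5} | {7} | {9} | {10} | {11}.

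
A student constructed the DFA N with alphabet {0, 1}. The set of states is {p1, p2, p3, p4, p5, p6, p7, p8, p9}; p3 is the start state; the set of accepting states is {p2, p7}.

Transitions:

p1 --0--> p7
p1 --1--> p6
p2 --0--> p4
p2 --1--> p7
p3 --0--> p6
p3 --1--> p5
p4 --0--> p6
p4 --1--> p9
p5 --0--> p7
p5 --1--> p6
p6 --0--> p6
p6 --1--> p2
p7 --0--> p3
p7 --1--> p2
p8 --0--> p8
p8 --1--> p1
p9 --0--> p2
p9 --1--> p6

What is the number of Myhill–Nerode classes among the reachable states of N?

Reachable states from the start: {p2,p3,p4,p5,p6,p7,p9}. Unreachable: {p1,p8} — drop them.
Start with accepting vs non-accepting: {p2,p7} | {p3,p4,p5,p6,p9}.
Split {p3,p4,p5,p6,p9} by δ(·,0) → {p3,p4,p6} and {p5,p9}.
Refine {p3,p4,p6} on symbol 1: members go to different blocks, giving {p3,p4} and {p6}.
No further refinement is possible. Final partition (4 blocks): {p2,p7} | {p3,p4} | {p5,p9} | {p6}.

4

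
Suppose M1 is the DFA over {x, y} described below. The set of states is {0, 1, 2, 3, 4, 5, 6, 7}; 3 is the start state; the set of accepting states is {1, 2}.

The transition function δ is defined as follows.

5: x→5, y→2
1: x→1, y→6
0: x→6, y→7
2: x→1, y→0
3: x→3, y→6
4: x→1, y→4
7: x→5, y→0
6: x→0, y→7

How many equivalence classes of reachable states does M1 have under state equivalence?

First remove the unreachable states {4}; 7 states remain.
Start with accepting vs non-accepting: {1,2} | {0,3,5,6,7}.
Split {0,3,5,6,7} by δ(·,y) → {0,3,6,7} and {5}.
Split {0,3,6,7} by δ(·,x) → {0,3,6} and {7}.
On input y, block {0,3,6} splits into {0,6} and {3}.
The partition is now stable with 5 blocks: {1,2} | {0,6} | {5} | {7} | {3}.

5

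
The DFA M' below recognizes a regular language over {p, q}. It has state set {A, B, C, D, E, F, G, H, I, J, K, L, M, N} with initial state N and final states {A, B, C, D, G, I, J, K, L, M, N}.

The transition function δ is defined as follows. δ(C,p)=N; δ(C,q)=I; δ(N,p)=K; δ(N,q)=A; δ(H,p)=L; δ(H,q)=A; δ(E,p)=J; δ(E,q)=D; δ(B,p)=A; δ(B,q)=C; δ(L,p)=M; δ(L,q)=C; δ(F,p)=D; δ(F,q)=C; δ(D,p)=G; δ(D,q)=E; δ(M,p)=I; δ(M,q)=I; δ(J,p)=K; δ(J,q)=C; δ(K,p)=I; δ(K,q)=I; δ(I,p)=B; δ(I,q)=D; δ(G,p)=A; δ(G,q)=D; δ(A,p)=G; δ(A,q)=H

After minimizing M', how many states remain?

9

Reachable states from the start: {A,B,C,D,E,G,H,I,J,K,L,M,N}. Unreachable: {F} — drop them.
Initial partition by acceptance: {A,B,C,D,G,I,J,K,L,M,N} | {E,H}.
Split {A,B,C,D,G,I,J,K,L,M,N} by δ(·,q) → {B,C,G,I,J,K,L,M,N} and {A,D}.
On input p, block {B,C,G,I,J,K,L,M,N} splits into {C,I,J,K,L,M,N} and {B,G}.
Split {C,I,J,K,L,M,N} by δ(·,p) → {C,J,K,L,M,N} and {I}.
Refine {C,J,K,L,M,N} on symbol p: members go to different blocks, giving {C,J,L,N} and {K,M}.
Split {C,J,L,N} by δ(·,p) → {J,L,N} and {C}.
On input q, block {J,L,N} splits into {J,L} and {N}.
On input q, block {B,G} splits into {B} and {G}.
No further refinement is possible. Final partition (9 blocks): {J,L} | {E,H} | {A,D} | {B} | {I} | {K,M} | {C} | {N} | {G}.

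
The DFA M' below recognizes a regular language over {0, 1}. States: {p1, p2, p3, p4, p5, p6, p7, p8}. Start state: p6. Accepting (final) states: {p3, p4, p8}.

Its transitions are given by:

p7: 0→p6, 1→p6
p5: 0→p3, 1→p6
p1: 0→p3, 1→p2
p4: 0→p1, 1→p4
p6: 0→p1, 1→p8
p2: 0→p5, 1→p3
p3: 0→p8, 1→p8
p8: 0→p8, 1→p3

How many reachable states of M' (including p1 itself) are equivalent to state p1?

2

Reachable states from the start: {p1,p2,p3,p5,p6,p8}. Unreachable: {p4,p7} — drop them.
Start with accepting vs non-accepting: {p3,p8} | {p1,p2,p5,p6}.
Refine {p1,p2,p5,p6} on symbol 0: members go to different blocks, giving {p1,p5} and {p2,p6}.
Stable partition: {p3,p8} | {p1,p5} | {p2,p6} — 3 equivalence classes.
State p1 belongs to the block {p1,p5}, which has 2 states.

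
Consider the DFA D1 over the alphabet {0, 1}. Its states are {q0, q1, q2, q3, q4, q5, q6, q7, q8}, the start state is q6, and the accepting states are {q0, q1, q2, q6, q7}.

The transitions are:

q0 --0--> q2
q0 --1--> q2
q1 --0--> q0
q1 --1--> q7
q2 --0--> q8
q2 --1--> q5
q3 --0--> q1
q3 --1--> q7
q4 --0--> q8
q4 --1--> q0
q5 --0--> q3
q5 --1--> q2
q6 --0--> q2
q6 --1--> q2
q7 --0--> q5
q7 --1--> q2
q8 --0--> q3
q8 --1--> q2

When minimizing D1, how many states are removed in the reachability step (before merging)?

BFS from q6 reaches {q0, q1, q2, q3, q5, q6, q7, q8}; the 1 state(s) q4 are never visited.

1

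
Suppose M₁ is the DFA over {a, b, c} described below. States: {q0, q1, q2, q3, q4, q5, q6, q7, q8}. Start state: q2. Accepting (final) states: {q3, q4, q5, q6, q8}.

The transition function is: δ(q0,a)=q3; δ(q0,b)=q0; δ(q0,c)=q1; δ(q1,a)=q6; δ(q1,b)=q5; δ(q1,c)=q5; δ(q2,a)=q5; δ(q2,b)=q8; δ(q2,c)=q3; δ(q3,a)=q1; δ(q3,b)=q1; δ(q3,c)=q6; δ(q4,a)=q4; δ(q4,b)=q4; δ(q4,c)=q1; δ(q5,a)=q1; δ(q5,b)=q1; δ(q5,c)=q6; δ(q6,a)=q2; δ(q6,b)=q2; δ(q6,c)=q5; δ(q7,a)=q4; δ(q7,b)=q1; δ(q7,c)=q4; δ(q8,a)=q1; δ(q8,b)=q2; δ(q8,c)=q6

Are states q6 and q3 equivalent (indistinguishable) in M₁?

First remove the unreachable states {q0,q4,q7}; 6 states remain.
Start with accepting vs non-accepting: {q3,q5,q6,q8} | {q1,q2}.
No further refinement is possible. Final partition (2 blocks): {q3,q5,q6,q8} | {q1,q2}.
q6 and q3 lie in the same block of the stable partition, so they are equivalent — no string distinguishes them.

Yes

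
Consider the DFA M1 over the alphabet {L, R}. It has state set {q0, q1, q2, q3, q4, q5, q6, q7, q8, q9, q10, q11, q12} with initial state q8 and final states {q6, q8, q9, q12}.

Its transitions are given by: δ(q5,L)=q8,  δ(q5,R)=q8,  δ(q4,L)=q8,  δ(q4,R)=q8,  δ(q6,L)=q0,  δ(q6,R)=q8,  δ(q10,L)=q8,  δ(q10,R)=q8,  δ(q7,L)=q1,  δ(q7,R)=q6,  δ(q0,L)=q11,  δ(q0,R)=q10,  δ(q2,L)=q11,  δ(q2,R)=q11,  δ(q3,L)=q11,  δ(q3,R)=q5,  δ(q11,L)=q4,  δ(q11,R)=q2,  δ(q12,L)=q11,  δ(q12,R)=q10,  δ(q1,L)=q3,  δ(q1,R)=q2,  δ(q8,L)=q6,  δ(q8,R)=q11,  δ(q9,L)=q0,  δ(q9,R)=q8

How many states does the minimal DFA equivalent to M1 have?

States {q1,q3,q5,q7,q9,q12} cannot be reached from the start state, so discard them.
Start with accepting vs non-accepting: {q6,q8} | {q0,q2,q4,q10,q11}.
On input L, block {q6,q8} splits into {q6} and {q8}.
Split {q0,q2,q4,q10,q11} by δ(·,L) → {q0,q2,q11} and {q4,q10}.
On input L, block {q0,q2,q11} splits into {q0,q2} and {q11}.
On input R, block {q0,q2} splits into {q0} and {q2}.
Stable partition: {q6} | {q0} | {q8} | {q4,q10} | {q11} | {q2} — 6 equivalence classes.

6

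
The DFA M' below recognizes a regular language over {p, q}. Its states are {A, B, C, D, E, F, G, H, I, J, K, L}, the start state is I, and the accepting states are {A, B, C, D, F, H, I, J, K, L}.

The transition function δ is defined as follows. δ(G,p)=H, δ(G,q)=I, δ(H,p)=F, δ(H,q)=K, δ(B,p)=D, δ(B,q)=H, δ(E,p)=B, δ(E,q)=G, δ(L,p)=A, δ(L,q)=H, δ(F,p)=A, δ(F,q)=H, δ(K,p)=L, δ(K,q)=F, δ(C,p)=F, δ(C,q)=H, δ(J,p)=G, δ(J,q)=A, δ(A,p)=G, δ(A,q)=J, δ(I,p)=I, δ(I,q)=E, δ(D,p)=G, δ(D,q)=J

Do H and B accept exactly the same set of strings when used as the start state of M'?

First remove the unreachable states {C}; 11 states remain.
Start with accepting vs non-accepting: {A,B,D,F,H,I,J,K,L} | {E,G}.
Split {A,B,D,F,H,I,J,K,L} by δ(·,p) → {B,F,H,I,K,L} and {A,D,J}.
Split {B,F,H,I,K,L} by δ(·,p) → {B,F,L} and {H,I,K}.
Split {E,G} by δ(·,p) → {E} and {G}.
Split {H,I,K} by δ(·,p) → {H,K} and {I}.
Split {H,K} by δ(·,q) → {H} and {K}.
Stable partition: {B,F,L} | {E} | {A,D,J} | {H} | {G} | {I} | {K} — 7 equivalence classes.
H and B end up in different blocks, so they are distinguishable. For instance, the string 'pp' is accepted from only H.

No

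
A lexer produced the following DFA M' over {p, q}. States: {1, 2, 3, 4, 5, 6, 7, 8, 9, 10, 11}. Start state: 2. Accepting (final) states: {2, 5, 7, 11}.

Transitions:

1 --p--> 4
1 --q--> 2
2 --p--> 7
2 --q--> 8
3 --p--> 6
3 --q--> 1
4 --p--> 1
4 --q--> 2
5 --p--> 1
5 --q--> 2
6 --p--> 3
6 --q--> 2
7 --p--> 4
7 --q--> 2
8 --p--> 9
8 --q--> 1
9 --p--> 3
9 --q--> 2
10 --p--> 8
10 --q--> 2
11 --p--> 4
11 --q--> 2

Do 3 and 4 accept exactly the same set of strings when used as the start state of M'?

Reachable states from the start: {1,2,3,4,6,7,8,9}. Unreachable: {5,10,11} — drop them.
Start with accepting vs non-accepting: {2,7} | {1,3,4,6,8,9}.
On input p, block {2,7} splits into {2} and {7}.
On input q, block {1,3,4,6,8,9} splits into {1,4,6,9} and {3,8}.
On input p, block {1,4,6,9} splits into {1,4} and {6,9}.
Stable partition: {2} | {1,4} | {7} | {3,8} | {6,9} — 5 equivalence classes.
3 and 4 end up in different blocks, so they are distinguishable. For instance, the string 'q' is accepted from only 4.

No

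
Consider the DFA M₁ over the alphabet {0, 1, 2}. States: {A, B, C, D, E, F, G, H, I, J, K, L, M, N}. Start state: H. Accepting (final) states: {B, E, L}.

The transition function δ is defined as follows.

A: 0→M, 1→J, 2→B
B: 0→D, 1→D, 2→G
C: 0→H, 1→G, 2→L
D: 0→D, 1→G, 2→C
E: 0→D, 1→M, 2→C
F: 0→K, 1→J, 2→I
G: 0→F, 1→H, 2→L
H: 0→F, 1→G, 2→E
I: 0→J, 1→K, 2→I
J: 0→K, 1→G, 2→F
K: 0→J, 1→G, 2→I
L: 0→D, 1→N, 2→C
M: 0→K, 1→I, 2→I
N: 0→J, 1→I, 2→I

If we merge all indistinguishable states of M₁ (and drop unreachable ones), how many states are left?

7

Reachable states from the start: {C,D,E,F,G,H,I,J,K,L,M,N}. Unreachable: {A,B} — drop them.
P0 = {E,L} | {C,D,F,G,H,I,J,K,M,N}.
On input 2, block {C,D,F,G,H,I,J,K,M,N} splits into {D,F,I,J,K,M,N} and {C,G,H}.
On input 1, block {D,F,I,J,K,M,N} splits into {F,I,M,N} and {D,J,K}.
On input 1, block {F,I,M,N} splits into {F,I} and {M,N}.
On input 0, block {C,G,H} splits into {G,H} and {C}.
On input 2, block {D,J,K} splits into {J,K} and {D}.
The partition is now stable with 7 blocks: {E,L} | {F,I} | {G,H} | {J,K} | {M,N} | {C} | {D}.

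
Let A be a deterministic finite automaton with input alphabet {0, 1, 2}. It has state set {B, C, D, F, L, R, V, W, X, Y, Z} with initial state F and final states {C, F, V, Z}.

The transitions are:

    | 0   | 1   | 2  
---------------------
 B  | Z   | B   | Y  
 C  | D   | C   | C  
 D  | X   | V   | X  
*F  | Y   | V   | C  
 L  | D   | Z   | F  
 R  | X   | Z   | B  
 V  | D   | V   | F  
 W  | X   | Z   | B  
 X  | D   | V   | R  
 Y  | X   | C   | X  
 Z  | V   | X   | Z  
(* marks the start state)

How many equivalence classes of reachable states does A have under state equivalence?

Reachable states from the start: {B,C,D,F,R,V,X,Y,Z}. Unreachable: {L,W} — drop them.
Start with accepting vs non-accepting: {C,F,V,Z} | {B,D,R,X,Y}.
On input 0, block {C,F,V,Z} splits into {C,F,V} and {Z}.
On input 0, block {B,D,R,X,Y} splits into {D,R,X,Y} and {B}.
On input 1, block {D,R,X,Y} splits into {D,X,Y} and {R}.
Split {D,X,Y} by δ(·,2) → {D,Y} and {X}.
Stable partition: {C,F,V} | {D,Y} | {Z} | {B} | {R} | {X} — 6 equivalence classes.

6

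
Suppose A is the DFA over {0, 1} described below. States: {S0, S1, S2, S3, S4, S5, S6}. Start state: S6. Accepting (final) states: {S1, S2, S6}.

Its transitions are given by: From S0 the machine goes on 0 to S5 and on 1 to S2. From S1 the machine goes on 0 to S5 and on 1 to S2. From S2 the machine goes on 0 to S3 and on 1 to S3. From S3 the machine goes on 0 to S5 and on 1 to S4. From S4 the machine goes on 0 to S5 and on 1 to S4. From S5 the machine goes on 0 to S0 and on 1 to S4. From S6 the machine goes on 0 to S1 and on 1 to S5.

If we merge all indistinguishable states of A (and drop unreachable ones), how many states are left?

6

Every state is reachable, so we keep all 7.
P0 = {S1,S2,S6} | {S0,S3,S4,S5}.
Split {S1,S2,S6} by δ(·,0) → {S1,S2} and {S6}.
On input 1, block {S1,S2} splits into {S1} and {S2}.
Refine {S0,S3,S4,S5} on symbol 1: members go to different blocks, giving {S3,S4,S5} and {S0}.
On input 0, block {S3,S4,S5} splits into {S3,S4} and {S5}.
Stable partition: {S1} | {S3,S4} | {S6} | {S2} | {S0} | {S5} — 6 equivalence classes.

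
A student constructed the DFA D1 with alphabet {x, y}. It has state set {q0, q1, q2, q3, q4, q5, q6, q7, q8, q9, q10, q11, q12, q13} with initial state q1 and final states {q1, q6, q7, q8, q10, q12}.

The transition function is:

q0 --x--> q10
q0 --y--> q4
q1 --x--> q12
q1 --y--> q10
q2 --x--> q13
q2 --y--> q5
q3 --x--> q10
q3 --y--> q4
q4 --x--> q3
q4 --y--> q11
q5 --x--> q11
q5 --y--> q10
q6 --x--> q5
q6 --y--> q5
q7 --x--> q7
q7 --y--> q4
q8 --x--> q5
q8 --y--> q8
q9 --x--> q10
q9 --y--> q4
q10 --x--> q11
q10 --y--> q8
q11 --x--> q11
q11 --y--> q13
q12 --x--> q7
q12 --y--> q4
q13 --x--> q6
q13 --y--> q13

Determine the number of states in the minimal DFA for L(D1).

10

States {q0,q2,q9} cannot be reached from the start state, so discard them.
Initial partition by acceptance: {q1,q6,q7,q8,q10,q12} | {q3,q4,q5,q11,q13}.
On input x, block {q1,q6,q7,q8,q10,q12} splits into {q1,q7,q12} and {q6,q8,q10}.
Refine {q1,q7,q12} on symbol y: members go to different blocks, giving {q7,q12} and {q1}.
On input x, block {q3,q4,q5,q11,q13} splits into {q4,q5,q11} and {q3,q13}.
Refine {q4,q5,q11} on symbol x: members go to different blocks, giving {q5,q11} and {q4}.
Refine {q5,q11} on symbol y: members go to different blocks, giving {q5} and {q11}.
Split {q6,q8,q10} by δ(·,x) → {q6,q8} and {q10}.
Split {q6,q8} by δ(·,y) → {q6} and {q8}.
On input x, block {q3,q13} splits into {q3} and {q13}.
Stable partition: {q7,q12} | {q5} | {q6} | {q1} | {q3} | {q4} | {q11} | {q10} | {q8} | {q13} — 10 equivalence classes.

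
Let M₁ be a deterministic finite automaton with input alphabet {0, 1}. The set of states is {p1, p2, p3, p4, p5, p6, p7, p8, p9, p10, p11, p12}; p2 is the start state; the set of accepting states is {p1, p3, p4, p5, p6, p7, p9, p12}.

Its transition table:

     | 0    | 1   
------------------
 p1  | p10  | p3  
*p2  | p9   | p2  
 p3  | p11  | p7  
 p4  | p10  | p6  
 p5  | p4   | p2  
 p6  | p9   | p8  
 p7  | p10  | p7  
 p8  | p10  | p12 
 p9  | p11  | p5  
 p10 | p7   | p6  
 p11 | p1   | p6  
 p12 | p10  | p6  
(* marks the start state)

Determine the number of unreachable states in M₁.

0

A breadth-first search from the start state visits every state.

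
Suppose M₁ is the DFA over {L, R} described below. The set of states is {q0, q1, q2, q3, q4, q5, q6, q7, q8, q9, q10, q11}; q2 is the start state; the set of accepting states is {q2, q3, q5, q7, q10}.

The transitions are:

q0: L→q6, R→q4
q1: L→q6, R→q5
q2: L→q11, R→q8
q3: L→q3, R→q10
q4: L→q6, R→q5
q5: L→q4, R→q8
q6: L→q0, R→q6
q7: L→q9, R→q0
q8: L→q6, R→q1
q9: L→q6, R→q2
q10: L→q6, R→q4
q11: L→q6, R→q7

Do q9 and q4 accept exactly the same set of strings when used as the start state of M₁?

States {q3,q10} cannot be reached from the start state, so discard them.
Initial partition by acceptance: {q2,q5,q7} | {q0,q1,q4,q6,q8,q9,q11}.
Split {q0,q1,q4,q6,q8,q9,q11} by δ(·,R) → {q1,q4,q9,q11} and {q0,q6,q8}.
Refine {q0,q6,q8} on symbol R: members go to different blocks, giving {q0,q8} and {q6}.
The partition is now stable with 4 blocks: {q2,q5,q7} | {q1,q4,q9,q11} | {q0,q8} | {q6}.
q9 and q4 lie in the same block of the stable partition, so they are equivalent — no string distinguishes them.

Yes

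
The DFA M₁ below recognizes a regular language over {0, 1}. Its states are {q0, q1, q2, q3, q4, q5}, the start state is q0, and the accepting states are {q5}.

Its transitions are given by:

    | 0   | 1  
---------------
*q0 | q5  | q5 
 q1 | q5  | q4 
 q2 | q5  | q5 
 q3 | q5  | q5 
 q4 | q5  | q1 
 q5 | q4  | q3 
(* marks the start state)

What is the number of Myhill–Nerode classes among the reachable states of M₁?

3

First remove the unreachable states {q2}; 5 states remain.
P0 = {q5} | {q0,q1,q3,q4}.
Split {q0,q1,q3,q4} by δ(·,1) → {q0,q3} and {q1,q4}.
Stable partition: {q5} | {q0,q3} | {q1,q4} — 3 equivalence classes.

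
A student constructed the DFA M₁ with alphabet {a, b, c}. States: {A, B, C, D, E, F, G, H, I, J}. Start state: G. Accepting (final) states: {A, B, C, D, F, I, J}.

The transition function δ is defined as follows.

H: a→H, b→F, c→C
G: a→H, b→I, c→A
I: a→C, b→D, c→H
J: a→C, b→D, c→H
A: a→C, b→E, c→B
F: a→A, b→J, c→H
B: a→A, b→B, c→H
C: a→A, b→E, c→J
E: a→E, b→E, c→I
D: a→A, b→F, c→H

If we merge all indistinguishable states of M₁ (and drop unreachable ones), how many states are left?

Start with accepting vs non-accepting: {A,B,C,D,F,I,J} | {E,G,H}.
On input b, block {A,B,C,D,F,I,J} splits into {B,D,F,I,J} and {A,C}.
Split {E,G,H} by δ(·,b) → {G,H} and {E}.
Stable partition: {B,D,F,I,J} | {G,H} | {A,C} | {E} — 4 equivalence classes.

4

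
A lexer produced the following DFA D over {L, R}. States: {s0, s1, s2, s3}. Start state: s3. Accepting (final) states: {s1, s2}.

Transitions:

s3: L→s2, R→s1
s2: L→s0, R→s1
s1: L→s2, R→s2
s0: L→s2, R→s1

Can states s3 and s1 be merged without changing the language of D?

No

P0 = {s1,s2} | {s0,s3}.
Split {s1,s2} by δ(·,L) → {s1} and {s2}.
Stable partition: {s1} | {s0,s3} | {s2} — 3 equivalence classes.
s3 and s1 end up in different blocks, so they are distinguishable. For instance, the string 'ε' is accepted from only s1.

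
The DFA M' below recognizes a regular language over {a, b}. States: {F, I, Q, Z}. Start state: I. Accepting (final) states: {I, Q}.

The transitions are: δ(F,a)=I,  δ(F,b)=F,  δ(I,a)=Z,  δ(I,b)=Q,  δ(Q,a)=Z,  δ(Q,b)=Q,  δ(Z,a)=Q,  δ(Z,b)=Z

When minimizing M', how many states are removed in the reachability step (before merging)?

1

BFS from I reaches {I, Q, Z}; the 1 state(s) F are never visited.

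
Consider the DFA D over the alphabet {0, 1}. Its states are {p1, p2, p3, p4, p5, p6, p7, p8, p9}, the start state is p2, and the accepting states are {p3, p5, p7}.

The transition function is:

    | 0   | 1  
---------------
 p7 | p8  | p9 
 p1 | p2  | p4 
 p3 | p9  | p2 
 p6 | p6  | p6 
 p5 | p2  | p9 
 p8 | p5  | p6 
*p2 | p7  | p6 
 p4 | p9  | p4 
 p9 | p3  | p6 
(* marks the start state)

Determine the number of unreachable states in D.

No path from p2 leads to p1, p4; the other 7 states are all reachable.

2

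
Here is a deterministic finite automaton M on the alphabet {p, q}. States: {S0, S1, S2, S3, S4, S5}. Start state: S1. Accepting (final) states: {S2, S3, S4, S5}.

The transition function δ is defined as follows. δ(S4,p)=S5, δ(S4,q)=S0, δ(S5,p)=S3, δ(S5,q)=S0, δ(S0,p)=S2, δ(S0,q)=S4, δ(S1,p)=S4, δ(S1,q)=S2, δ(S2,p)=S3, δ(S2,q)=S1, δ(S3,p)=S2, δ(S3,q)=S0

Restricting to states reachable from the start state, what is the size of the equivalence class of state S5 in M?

4

Initial partition by acceptance: {S2,S3,S4,S5} | {S0,S1}.
Stable partition: {S2,S3,S4,S5} | {S0,S1} — 2 equivalence classes.
State S5 belongs to the block {S2,S3,S4,S5}, which has 4 states.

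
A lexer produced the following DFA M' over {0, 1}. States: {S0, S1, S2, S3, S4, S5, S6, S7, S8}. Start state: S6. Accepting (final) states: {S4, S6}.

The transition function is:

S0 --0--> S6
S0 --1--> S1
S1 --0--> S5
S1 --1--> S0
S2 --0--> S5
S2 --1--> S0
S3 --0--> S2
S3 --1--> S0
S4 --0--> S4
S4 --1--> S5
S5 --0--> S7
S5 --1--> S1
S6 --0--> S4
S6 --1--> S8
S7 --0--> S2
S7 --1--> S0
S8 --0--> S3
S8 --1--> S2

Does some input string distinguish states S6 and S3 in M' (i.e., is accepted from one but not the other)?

Yes

All states are reachable from the start state.
P0 = {S4,S6} | {S0,S1,S2,S3,S5,S7,S8}.
Refine {S0,S1,S2,S3,S5,S7,S8} on symbol 0: members go to different blocks, giving {S1,S2,S3,S5,S7,S8} and {S0}.
On input 1, block {S1,S2,S3,S5,S7,S8} splits into {S1,S2,S3,S7} and {S5,S8}.
Refine {S1,S2,S3,S7} on symbol 0: members go to different blocks, giving {S1,S2} and {S3,S7}.
The partition is now stable with 5 blocks: {S4,S6} | {S1,S2} | {S0} | {S5,S8} | {S3,S7}.
S6 and S3 end up in different blocks, so they are distinguishable. For instance, the string 'ε' is accepted from only S6.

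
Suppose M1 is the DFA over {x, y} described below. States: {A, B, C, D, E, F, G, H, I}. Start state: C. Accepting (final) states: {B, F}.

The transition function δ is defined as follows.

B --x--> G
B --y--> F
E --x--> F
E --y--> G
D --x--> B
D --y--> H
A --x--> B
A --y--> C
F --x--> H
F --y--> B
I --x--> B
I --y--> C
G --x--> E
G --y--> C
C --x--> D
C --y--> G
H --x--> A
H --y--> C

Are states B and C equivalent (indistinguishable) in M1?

No

First remove the unreachable states {I}; 8 states remain.
Initial partition by acceptance: {B,F} | {A,C,D,E,G,H}.
Split {A,C,D,E,G,H} by δ(·,x) → {A,D,E} and {C,G,H}.
The partition is now stable with 3 blocks: {B,F} | {A,D,E} | {C,G,H}.
B and C end up in different blocks, so they are distinguishable. For instance, the string 'ε' is accepted from only B.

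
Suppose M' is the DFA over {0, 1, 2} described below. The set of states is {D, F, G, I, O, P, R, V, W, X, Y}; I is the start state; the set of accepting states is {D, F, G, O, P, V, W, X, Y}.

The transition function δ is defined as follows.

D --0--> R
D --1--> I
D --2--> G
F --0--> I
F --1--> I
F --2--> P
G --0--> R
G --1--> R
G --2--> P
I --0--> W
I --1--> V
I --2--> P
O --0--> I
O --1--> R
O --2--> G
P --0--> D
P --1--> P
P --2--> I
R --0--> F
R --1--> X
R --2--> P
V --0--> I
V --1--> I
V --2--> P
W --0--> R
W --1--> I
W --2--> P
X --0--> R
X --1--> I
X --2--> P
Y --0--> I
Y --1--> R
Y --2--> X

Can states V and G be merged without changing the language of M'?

Reachable states from the start: {D,F,G,I,P,R,V,W,X}. Unreachable: {O,Y} — drop them.
Start with accepting vs non-accepting: {D,F,G,P,V,W,X} | {I,R}.
Refine {D,F,G,P,V,W,X} on symbol 0: members go to different blocks, giving {D,F,G,V,W,X} and {P}.
On input 2, block {D,F,G,V,W,X} splits into {F,G,V,W,X} and {D}.
No further refinement is possible. Final partition (4 blocks): {F,G,V,W,X} | {I,R} | {P} | {D}.
V and G lie in the same block of the stable partition, so they are equivalent — no string distinguishes them.

Yes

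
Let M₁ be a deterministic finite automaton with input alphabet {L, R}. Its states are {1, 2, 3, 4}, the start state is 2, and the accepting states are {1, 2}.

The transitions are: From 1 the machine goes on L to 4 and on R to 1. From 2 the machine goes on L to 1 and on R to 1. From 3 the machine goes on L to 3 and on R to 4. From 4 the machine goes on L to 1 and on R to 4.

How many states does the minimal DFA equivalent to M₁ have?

3

States {3} cannot be reached from the start state, so discard them.
Initial partition by acceptance: {1,2} | {4}.
On input L, block {1,2} splits into {1} and {2}.
The partition is now stable with 3 blocks: {1} | {4} | {2}.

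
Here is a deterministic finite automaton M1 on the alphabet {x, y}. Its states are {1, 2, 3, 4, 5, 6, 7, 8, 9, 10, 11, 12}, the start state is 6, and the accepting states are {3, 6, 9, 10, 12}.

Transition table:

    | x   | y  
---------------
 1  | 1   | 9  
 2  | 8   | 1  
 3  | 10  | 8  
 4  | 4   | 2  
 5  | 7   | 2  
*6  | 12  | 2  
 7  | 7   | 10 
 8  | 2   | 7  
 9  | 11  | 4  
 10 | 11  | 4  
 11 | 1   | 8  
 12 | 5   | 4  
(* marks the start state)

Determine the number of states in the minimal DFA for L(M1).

Reachable states from the start: {1,2,4,5,6,7,8,9,10,11,12}. Unreachable: {3} — drop them.
P0 = {6,9,10,12} | {1,2,4,5,7,8,11}.
Split {6,9,10,12} by δ(·,x) → {9,10,12} and {6}.
On input y, block {1,2,4,5,7,8,11} splits into {2,4,5,8,11} and {1,7}.
Refine {2,4,5,8,11} on symbol x: members go to different blocks, giving {2,4,8} and {5,11}.
Refine {2,4,8} on symbol y: members go to different blocks, giving {2,8} and {4}.
The partition is now stable with 6 blocks: {9,10,12} | {2,8} | {6} | {1,7} | {5,11} | {4}.

6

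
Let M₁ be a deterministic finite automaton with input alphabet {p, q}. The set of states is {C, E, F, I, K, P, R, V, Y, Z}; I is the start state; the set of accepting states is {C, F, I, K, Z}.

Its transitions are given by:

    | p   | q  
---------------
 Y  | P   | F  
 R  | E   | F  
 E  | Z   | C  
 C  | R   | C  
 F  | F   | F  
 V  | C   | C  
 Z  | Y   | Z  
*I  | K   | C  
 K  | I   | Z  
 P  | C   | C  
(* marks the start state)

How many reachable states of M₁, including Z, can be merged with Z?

2

States {V} cannot be reached from the start state, so discard them.
Start with accepting vs non-accepting: {C,F,I,K,Z} | {E,P,R,Y}.
On input p, block {C,F,I,K,Z} splits into {F,I,K} and {C,Z}.
Split {F,I,K} by δ(·,q) → {I,K} and {F}.
On input p, block {E,P,R,Y} splits into {E,P} and {R,Y}.
Stable partition: {I,K} | {E,P} | {C,Z} | {F} | {R,Y} — 5 equivalence classes.
The equivalence class containing Z is {C,Z}, of size 2.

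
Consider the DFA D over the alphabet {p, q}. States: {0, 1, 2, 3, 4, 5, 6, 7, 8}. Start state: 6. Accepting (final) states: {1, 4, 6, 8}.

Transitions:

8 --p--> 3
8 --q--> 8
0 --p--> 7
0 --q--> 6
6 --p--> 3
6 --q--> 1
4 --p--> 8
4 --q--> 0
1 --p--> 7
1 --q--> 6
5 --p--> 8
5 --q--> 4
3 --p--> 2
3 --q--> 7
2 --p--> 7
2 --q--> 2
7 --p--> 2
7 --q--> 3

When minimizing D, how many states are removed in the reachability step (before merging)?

BFS from 6 reaches {1, 2, 3, 6, 7}; the 4 state(s) 0, 4, 5, 8 are never visited.

4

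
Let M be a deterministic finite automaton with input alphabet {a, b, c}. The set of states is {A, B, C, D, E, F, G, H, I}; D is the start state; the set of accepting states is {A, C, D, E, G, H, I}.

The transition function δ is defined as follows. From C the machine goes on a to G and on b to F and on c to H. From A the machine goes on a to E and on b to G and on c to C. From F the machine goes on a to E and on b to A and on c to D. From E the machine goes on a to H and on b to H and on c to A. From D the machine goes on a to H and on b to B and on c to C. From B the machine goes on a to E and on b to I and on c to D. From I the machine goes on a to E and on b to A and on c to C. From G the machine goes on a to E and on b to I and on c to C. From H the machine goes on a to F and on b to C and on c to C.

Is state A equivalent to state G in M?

Yes

Every state is reachable, so we keep all 9.
Start with accepting vs non-accepting: {A,C,D,E,G,H,I} | {B,F}.
On input a, block {A,C,D,E,G,H,I} splits into {A,C,D,E,G,I} and {H}.
On input a, block {A,C,D,E,G,I} splits into {A,C,G,I} and {D,E}.
Split {A,C,G,I} by δ(·,a) → {A,G,I} and {C}.
Split {D,E} by δ(·,b) → {D} and {E}.
Stable partition: {A,G,I} | {B,F} | {H} | {D} | {C} | {E} — 6 equivalence classes.
A and G lie in the same block of the stable partition, so they are equivalent — no string distinguishes them.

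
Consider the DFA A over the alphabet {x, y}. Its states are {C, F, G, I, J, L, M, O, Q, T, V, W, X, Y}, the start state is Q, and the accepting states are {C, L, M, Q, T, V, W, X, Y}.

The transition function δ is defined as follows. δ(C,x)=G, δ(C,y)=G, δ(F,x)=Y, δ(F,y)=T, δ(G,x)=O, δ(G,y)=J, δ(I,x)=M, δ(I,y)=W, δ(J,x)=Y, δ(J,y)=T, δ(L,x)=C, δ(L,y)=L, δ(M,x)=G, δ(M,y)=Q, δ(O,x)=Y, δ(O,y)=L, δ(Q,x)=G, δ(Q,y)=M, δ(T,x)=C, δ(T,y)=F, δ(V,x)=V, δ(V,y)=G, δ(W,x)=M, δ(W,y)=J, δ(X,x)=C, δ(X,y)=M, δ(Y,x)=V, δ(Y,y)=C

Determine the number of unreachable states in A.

3

BFS from Q reaches {C, F, G, J, L, M, O, Q, T, V, Y}; the 3 state(s) I, W, X are never visited.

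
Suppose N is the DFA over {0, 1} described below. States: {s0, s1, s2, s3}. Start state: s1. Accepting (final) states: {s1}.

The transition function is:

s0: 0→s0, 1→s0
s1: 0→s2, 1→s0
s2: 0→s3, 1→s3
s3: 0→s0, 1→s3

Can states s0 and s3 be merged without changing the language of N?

Every state is reachable, so we keep all 4.
Initial partition by acceptance: {s1} | {s0,s2,s3}.
The partition is now stable with 2 blocks: {s1} | {s0,s2,s3}.
s0 and s3 lie in the same block of the stable partition, so they are equivalent — no string distinguishes them.

Yes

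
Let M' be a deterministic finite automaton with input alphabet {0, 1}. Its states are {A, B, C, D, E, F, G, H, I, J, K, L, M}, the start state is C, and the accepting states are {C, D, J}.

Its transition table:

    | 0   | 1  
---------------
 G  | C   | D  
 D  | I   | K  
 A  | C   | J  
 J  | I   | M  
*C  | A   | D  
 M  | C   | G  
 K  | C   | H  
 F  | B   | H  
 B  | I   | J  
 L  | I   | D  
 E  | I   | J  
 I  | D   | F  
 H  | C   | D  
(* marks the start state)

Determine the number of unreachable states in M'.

2

BFS from C reaches {A, B, C, D, F, G, H, I, J, K, M}; the 2 state(s) E, L are never visited.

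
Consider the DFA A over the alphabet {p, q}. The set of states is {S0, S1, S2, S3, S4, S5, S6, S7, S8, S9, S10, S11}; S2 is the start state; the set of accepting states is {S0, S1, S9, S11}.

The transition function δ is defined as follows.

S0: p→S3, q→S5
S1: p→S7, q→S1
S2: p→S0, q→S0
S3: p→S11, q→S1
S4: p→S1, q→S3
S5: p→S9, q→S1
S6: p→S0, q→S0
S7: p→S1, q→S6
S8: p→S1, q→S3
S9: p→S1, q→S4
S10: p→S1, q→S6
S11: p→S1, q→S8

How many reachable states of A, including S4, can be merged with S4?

2

First remove the unreachable states {S10}; 11 states remain.
P0 = {S0,S1,S9,S11} | {S2,S3,S4,S5,S6,S7,S8}.
Split {S0,S1,S9,S11} by δ(·,p) → {S0,S1} and {S9,S11}.
On input q, block {S0,S1} splits into {S0} and {S1}.
On input p, block {S2,S3,S4,S5,S6,S7,S8} splits into {S4,S7,S8} and {S2,S6} and {S3,S5}.
Split {S4,S7,S8} by δ(·,q) → {S4,S8} and {S7}.
No further refinement is possible. Final partition (7 blocks): {S0} | {S4,S8} | {S9,S11} | {S1} | {S2,S6} | {S3,S5} | {S7}.
State S4 belongs to the block {S4,S8}, which has 2 states.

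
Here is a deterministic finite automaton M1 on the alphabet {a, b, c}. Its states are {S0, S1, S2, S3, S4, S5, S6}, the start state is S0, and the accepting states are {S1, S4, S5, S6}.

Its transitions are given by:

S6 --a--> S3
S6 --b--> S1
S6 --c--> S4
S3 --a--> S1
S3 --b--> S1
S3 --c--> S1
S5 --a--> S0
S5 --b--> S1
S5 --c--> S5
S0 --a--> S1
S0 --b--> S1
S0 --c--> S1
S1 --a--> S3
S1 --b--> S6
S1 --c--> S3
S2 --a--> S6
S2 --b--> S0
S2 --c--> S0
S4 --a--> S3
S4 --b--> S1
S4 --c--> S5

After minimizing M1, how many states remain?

3

Reachable states from the start: {S0,S1,S3,S4,S5,S6}. Unreachable: {S2} — drop them.
P0 = {S1,S4,S5,S6} | {S0,S3}.
Refine {S1,S4,S5,S6} on symbol c: members go to different blocks, giving {S4,S5,S6} and {S1}.
The partition is now stable with 3 blocks: {S4,S5,S6} | {S0,S3} | {S1}.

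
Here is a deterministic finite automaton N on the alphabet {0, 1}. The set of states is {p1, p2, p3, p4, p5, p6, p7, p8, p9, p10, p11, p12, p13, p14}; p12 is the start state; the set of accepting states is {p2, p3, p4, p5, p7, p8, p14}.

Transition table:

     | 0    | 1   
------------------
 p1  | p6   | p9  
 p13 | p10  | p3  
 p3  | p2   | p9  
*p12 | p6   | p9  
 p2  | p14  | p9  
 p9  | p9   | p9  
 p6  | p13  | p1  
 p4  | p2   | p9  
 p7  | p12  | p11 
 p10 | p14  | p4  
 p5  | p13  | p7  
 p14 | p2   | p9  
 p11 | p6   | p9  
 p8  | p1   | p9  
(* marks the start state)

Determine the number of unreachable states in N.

No path from p12 leads to p5, p7, p8, p11; the other 10 states are all reachable.

4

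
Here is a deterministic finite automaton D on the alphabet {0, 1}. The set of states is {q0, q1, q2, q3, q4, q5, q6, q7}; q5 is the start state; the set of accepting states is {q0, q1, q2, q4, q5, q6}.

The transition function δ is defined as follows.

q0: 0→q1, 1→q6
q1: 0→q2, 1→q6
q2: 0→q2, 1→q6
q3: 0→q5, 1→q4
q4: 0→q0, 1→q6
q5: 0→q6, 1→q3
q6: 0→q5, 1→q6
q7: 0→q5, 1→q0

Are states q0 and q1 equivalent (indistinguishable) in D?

Yes

First remove the unreachable states {q7}; 7 states remain.
Start with accepting vs non-accepting: {q0,q1,q2,q4,q5,q6} | {q3}.
Split {q0,q1,q2,q4,q5,q6} by δ(·,1) → {q0,q1,q2,q4,q6} and {q5}.
Refine {q0,q1,q2,q4,q6} on symbol 0: members go to different blocks, giving {q0,q1,q2,q4} and {q6}.
Stable partition: {q0,q1,q2,q4} | {q3} | {q5} | {q6} — 4 equivalence classes.
q0 and q1 lie in the same block of the stable partition, so they are equivalent — no string distinguishes them.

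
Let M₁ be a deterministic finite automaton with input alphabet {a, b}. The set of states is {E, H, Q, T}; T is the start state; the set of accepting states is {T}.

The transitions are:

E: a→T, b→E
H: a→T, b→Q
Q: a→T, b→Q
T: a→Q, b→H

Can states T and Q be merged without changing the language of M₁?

Reachable states from the start: {H,Q,T}. Unreachable: {E} — drop them.
P0 = {T} | {H,Q}.
No further refinement is possible. Final partition (2 blocks): {T} | {H,Q}.
T and Q end up in different blocks, so they are distinguishable. For instance, the string 'ε' is accepted from only T.

No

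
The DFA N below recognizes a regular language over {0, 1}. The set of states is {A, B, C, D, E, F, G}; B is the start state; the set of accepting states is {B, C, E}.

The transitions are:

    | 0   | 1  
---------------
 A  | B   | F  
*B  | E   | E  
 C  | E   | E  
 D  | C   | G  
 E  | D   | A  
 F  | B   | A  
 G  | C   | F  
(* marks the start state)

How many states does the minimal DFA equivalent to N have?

Every state is reachable, so we keep all 7.
P0 = {B,C,E} | {A,D,F,G}.
Split {B,C,E} by δ(·,0) → {B,C} and {E}.
The partition is now stable with 3 blocks: {B,C} | {A,D,F,G} | {E}.

3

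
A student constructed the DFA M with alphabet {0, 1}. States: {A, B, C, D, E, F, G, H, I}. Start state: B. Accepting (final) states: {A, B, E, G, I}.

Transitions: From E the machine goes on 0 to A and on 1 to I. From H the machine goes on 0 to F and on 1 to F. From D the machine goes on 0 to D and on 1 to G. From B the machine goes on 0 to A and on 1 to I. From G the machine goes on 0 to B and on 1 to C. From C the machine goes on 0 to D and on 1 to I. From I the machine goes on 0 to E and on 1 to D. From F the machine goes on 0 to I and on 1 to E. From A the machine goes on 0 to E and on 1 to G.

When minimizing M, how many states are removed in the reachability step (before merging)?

2

No path from B leads to F, H; the other 7 states are all reachable.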